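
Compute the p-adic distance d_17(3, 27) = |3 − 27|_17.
d_17(3, 27) = 1

Step 1 — x − y = 3 − 27 = -24. Step 2 — v_17(-24) = 0 (factor: -24 = −(17^0 · 24); the sign does not affect v_p). Step 3 — |x − y|_17 = 17^{0} = 1.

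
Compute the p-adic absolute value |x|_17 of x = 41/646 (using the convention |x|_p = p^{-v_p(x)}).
|41/646|_17 = 17

Step 1 — compute v_17(x) by factoring powers of 17 out of the numerator and denominator: v_17(41/646) = -1. Step 2 — apply |x|_p = p^{-v_p(x)} = 17^{1} = 17.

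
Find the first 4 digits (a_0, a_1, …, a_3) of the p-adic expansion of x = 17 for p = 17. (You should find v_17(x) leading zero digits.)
(a_0, …, a_3) = (0, 1, 0, 0)

v_17(17) = 1, so a_0 = ... = a_0 = 0. Factor out: x = 17^1 · u with u = 1 a unit in ℤ_17. Expand u iteratively via a_{v+i} = u_i mod 17, u_{i+1} = (u_i − a_{v+i})/17:
  u_0 = 1;  a_1 = 1;  u_1 = (u_0 − 1)/17 = 0
  u_1 = 0;  a_2 = 0;  u_2 = (u_1 − 0)/17 = 0
  u_2 = 0;  a_3 = 0;  u_3 = (u_2 − 0)/17 = 0
Digits: (0, 1, 0, 0).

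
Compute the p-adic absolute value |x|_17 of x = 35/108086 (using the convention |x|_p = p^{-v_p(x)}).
|35/108086|_17 = 4913

Step 1 — compute v_17(x) by factoring powers of 17 out of the numerator and denominator: v_17(35/108086) = -3. Step 2 — apply |x|_p = p^{-v_p(x)} = 17^{3} = 4913.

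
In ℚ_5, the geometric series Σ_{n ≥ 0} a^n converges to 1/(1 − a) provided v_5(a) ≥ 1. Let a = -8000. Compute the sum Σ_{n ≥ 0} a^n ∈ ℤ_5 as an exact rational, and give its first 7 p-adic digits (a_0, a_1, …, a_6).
Σ a^n = 1/(1 − a) = 1/8001;  first 7 digits = (1, 0, 0, 1, 2, 2, 0)

v_5(a) = 3 ≥ 1, so the series converges in ℤ_5 to 1/(1 − a) = 1/(1 − (-8000)) = 1/8001. Expand this rational in ℤ_5: compute digits iteratively via d_i = x_i mod 5, x_{i+1} = (x_i − d_i)/5. The first 7 digits are (1, 0, 0, 1, 2, 2, 0).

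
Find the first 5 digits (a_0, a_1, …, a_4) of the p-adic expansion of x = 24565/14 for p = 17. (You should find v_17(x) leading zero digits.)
(a_0, …, a_4) = (0, 0, 0, 4, 1)

v_17(24565/14) = 3, so a_0 = ... = a_2 = 0. Factor out: x = 17^3 · u with u = 5/14 a unit in ℤ_17. Expand u iteratively via a_{v+i} = u_i mod 17, u_{i+1} = (u_i − a_{v+i})/17:
  u_0 = 5/14;  a_3 = 4;  u_1 = (u_0 − 4)/17 = -3/14
  u_1 = -3/14;  a_4 = 1;  u_2 = (u_1 − 1)/17 = -1/14
Digits: (0, 0, 0, 4, 1).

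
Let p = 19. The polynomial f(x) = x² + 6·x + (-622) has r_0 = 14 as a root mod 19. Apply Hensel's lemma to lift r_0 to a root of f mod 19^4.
r_3 = 107687 (mod 130321)

Hensel: r_{i+1} = r_i − f(r_i)·(f′(r_i))^{-1} mod 19^{i+2}, f′(x) = 2x + 6. Iterate:
  r_0 = 14 (mod 19)
  r_1 = 109 (mod 361)
  r_2 = 4802 (mod 6859)
  r_3 = 107687 (mod 130321)
Final: r = 107687 satisfies f(r) ≡ 0 mod 19^4.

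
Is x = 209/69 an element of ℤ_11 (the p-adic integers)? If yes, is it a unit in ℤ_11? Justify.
x ∈ ℤ_11 but not a unit; v_11(x) = 1 > 0

ℤ_11 = {x ∈ ℚ_11 : v_11(x) ≥ 0} and ℤ_11^× = {x ∈ ℤ_11 : v_11(x) = 0}. Here v_11(209/69) = v_11(num) − v_11(den) = 1; compare against these criteria.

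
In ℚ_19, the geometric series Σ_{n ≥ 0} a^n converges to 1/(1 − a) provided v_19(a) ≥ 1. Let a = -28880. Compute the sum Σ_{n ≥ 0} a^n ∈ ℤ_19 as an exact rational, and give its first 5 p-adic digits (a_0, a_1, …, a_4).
Σ a^n = 1/(1 − a) = 1/28881;  first 5 digits = (1, 0, 15, 14, 15)

v_19(a) = 2 ≥ 1, so the series converges in ℤ_19 to 1/(1 − a) = 1/(1 − (-28880)) = 1/28881. Expand this rational in ℤ_19: compute digits iteratively via d_i = x_i mod 19, x_{i+1} = (x_i − d_i)/19. The first 5 digits are (1, 0, 15, 14, 15).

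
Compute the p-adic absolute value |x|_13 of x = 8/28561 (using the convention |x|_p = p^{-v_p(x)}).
|8/28561|_13 = 28561

Step 1 — compute v_13(x) by factoring powers of 13 out of the numerator and denominator: v_13(8/28561) = -4. Step 2 — apply |x|_p = p^{-v_p(x)} = 13^{4} = 28561.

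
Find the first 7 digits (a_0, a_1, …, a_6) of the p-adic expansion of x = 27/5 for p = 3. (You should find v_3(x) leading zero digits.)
(a_0, …, a_6) = (0, 0, 0, 2, 0, 1, 2)

v_3(27/5) = 3, so a_0 = ... = a_2 = 0. Factor out: x = 3^3 · u with u = 1/5 a unit in ℤ_3. Expand u iteratively via a_{v+i} = u_i mod 3, u_{i+1} = (u_i − a_{v+i})/3:
  u_0 = 1/5;  a_3 = 2;  u_1 = (u_0 − 2)/3 = -3/5
  u_1 = -3/5;  a_4 = 0;  u_2 = (u_1 − 0)/3 = -1/5
  u_2 = -1/5;  a_5 = 1;  u_3 = (u_2 − 1)/3 = -2/5
  u_3 = -2/5;  a_6 = 2;  u_4 = (u_3 − 2)/3 = -4/5
Digits: (0, 0, 0, 2, 0, 1, 2).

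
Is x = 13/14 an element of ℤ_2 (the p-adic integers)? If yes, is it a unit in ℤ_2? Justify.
x ∉ ℤ_2 (v_2(x) = -1 < 0)

ℤ_2 = {x ∈ ℚ_2 : v_2(x) ≥ 0} and ℤ_2^× = {x ∈ ℤ_2 : v_2(x) = 0}. Here v_2(13/14) = v_2(num) − v_2(den) = -1; compare against these criteria.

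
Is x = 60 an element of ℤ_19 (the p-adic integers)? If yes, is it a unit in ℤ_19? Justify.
x ∈ ℤ_19^× (unit); v_19(x) = 0

ℤ_19 = {x ∈ ℚ_19 : v_19(x) ≥ 0} and ℤ_19^× = {x ∈ ℤ_19 : v_19(x) = 0}. Here v_19(60) = v_19(num) − v_19(den) = 0; compare against these criteria.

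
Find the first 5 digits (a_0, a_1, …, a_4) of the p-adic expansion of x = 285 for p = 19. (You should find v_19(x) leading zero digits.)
(a_0, …, a_4) = (0, 15, 0, 0, 0)

v_19(285) = 1, so a_0 = ... = a_0 = 0. Factor out: x = 19^1 · u with u = 15 a unit in ℤ_19. Expand u iteratively via a_{v+i} = u_i mod 19, u_{i+1} = (u_i − a_{v+i})/19:
  u_0 = 15;  a_1 = 15;  u_1 = (u_0 − 15)/19 = 0
  u_1 = 0;  a_2 = 0;  u_2 = (u_1 − 0)/19 = 0
  u_2 = 0;  a_3 = 0;  u_3 = (u_2 − 0)/19 = 0
  u_3 = 0;  a_4 = 0;  u_4 = (u_3 − 0)/19 = 0
Digits: (0, 15, 0, 0, 0).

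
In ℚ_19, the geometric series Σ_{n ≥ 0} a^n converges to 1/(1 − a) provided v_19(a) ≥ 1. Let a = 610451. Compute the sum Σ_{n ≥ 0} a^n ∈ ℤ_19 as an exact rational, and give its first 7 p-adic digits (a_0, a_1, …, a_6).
Σ a^n = 1/(1 − a) = -1/610450;  first 7 digits = (1, 0, 0, 13, 4, 0, 17)

v_19(a) = 3 ≥ 1, so the series converges in ℤ_19 to 1/(1 − a) = 1/(1 − 610451) = -1/610450. Expand this rational in ℤ_19: compute digits iteratively via d_i = x_i mod 19, x_{i+1} = (x_i − d_i)/19. The first 7 digits are (1, 0, 0, 13, 4, 0, 17).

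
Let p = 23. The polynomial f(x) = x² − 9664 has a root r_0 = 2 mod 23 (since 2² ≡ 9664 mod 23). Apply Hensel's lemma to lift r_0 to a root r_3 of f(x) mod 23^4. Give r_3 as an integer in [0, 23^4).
r_3 = 171697 (mod 279841)

Hensel's recurrence: r_{i+1} = r_i − f(r_i)·(f′(r_i))^{-1} mod 23^{i+2}, with f′(x) = 2x. Iterate:
  r_0 = 2 (mod 23)
  r_1 = 301 (mod 529)
  r_2 = 1359 (mod 12167)
  r_3 = 171697 (mod 279841)
Final: r_3 = 171697, and one checks f(r_3) ≡ 0 mod 23^4.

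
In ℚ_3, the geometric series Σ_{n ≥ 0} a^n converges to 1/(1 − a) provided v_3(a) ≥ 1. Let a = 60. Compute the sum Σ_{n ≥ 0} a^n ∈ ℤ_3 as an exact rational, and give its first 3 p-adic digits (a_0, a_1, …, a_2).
Σ a^n = 1/(1 − a) = -1/59;  first 3 digits = (1, 2, 1)

v_3(a) = 1 ≥ 1, so the series converges in ℤ_3 to 1/(1 − a) = 1/(1 − 60) = -1/59. Expand this rational in ℤ_3: compute digits iteratively via d_i = x_i mod 3, x_{i+1} = (x_i − d_i)/3. The first 3 digits are (1, 2, 1).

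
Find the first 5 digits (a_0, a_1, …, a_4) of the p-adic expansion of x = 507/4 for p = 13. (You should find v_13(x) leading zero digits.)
(a_0, …, a_4) = (0, 0, 4, 3, 3)

v_13(507/4) = 2, so a_0 = ... = a_1 = 0. Factor out: x = 13^2 · u with u = 3/4 a unit in ℤ_13. Expand u iteratively via a_{v+i} = u_i mod 13, u_{i+1} = (u_i − a_{v+i})/13:
  u_0 = 3/4;  a_2 = 4;  u_1 = (u_0 − 4)/13 = -1/4
  u_1 = -1/4;  a_3 = 3;  u_2 = (u_1 − 3)/13 = -1/4
  u_2 = -1/4;  a_4 = 3;  u_3 = (u_2 − 3)/13 = -1/4
Digits: (0, 0, 4, 3, 3).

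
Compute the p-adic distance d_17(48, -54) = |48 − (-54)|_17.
d_17(48, -54) = 1/17

Step 1 — x − y = 48 − (-54) = 102. Step 2 — v_17(102) = 1 (factor: 102 = (17^1 · 6); the sign does not affect v_p). Step 3 — |x − y|_17 = 17^{-1} = 1/17.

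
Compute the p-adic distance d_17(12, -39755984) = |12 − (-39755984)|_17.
d_17(12, -39755984) = 1/1419857

Step 1 — x − y = 12 − (-39755984) = 39755996. Step 2 — v_17(39755996) = 5 (factor: 39755996 = (17^5 · 28); the sign does not affect v_p). Step 3 — |x − y|_17 = 17^{-5} = 1/1419857.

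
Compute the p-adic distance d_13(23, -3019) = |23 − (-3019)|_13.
d_13(23, -3019) = 1/169

Step 1 — x − y = 23 − (-3019) = 3042. Step 2 — v_13(3042) = 2 (factor: 3042 = (13^2 · 18); the sign does not affect v_p). Step 3 — |x − y|_13 = 13^{-2} = 1/169.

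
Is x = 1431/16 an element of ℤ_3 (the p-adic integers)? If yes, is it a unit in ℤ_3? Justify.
x ∈ ℤ_3 but not a unit; v_3(x) = 3 > 0

ℤ_3 = {x ∈ ℚ_3 : v_3(x) ≥ 0} and ℤ_3^× = {x ∈ ℤ_3 : v_3(x) = 0}. Here v_3(1431/16) = v_3(num) − v_3(den) = 3; compare against these criteria.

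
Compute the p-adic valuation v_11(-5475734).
v_11(-5475734) = 5

v_11(n) is the largest exponent k such that 11^k divides n. Factor out: -5475734 = -11^5 · 34. (Sign doesn't affect v_p.) So v_11(-5475734) = 5.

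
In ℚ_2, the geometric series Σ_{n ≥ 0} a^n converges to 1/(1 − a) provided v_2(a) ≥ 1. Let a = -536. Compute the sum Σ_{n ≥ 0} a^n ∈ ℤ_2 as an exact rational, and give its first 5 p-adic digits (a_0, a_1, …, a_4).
Σ a^n = 1/(1 − a) = 1/537;  first 5 digits = (1, 0, 0, 1, 0)

v_2(a) = 3 ≥ 1, so the series converges in ℤ_2 to 1/(1 − a) = 1/(1 − (-536)) = 1/537. Expand this rational in ℤ_2: compute digits iteratively via d_i = x_i mod 2, x_{i+1} = (x_i − d_i)/2. The first 5 digits are (1, 0, 0, 1, 0).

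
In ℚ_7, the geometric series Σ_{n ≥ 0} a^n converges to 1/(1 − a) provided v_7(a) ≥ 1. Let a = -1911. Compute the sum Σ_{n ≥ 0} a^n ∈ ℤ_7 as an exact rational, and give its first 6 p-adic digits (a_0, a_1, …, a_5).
Σ a^n = 1/(1 − a) = 1/1912;  first 6 digits = (1, 0, 3, 1, 1, 0)

v_7(a) = 2 ≥ 1, so the series converges in ℤ_7 to 1/(1 − a) = 1/(1 − (-1911)) = 1/1912. Expand this rational in ℤ_7: compute digits iteratively via d_i = x_i mod 7, x_{i+1} = (x_i − d_i)/7. The first 6 digits are (1, 0, 3, 1, 1, 0).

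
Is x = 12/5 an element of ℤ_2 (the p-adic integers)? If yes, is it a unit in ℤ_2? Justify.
x ∈ ℤ_2 but not a unit; v_2(x) = 2 > 0

ℤ_2 = {x ∈ ℚ_2 : v_2(x) ≥ 0} and ℤ_2^× = {x ∈ ℤ_2 : v_2(x) = 0}. Here v_2(12/5) = v_2(num) − v_2(den) = 2; compare against these criteria.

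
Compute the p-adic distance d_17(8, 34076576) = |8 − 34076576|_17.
d_17(8, 34076576) = 1/1419857

Step 1 — x − y = 8 − 34076576 = -34076568. Step 2 — v_17(-34076568) = 5 (factor: -34076568 = −(17^5 · 24); the sign does not affect v_p). Step 3 — |x − y|_17 = 17^{-5} = 1/1419857.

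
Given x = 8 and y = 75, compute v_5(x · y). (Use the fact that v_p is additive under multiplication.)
v_5(600) = 2

v_p(x) = 0 (factor: 8 = 5^0 · 8); v_p(y) = 2 (factor: 75 = 5^2 · 3). Additivity: v_p(xy) = v_p(x) + v_p(y) = 0 + 2 = 2. (Direct check: xy = 600 = 5^2 · (24).)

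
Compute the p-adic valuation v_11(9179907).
v_11(9179907) = 5

v_11(n) is the largest exponent k such that 11^k divides n. Factor out: 9179907 = 11^5 · 57. (Sign doesn't affect v_p.) So v_11(9179907) = 5.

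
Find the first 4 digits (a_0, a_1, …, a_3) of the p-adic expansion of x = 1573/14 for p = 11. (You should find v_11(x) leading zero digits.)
(a_0, …, a_3) = (0, 0, 8, 8)

v_11(1573/14) = 2, so a_0 = ... = a_1 = 0. Factor out: x = 11^2 · u with u = 13/14 a unit in ℤ_11. Expand u iteratively via a_{v+i} = u_i mod 11, u_{i+1} = (u_i − a_{v+i})/11:
  u_0 = 13/14;  a_2 = 8;  u_1 = (u_0 − 8)/11 = -9/14
  u_1 = -9/14;  a_3 = 8;  u_2 = (u_1 − 8)/11 = -11/14
Digits: (0, 0, 8, 8).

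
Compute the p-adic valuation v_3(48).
v_3(48) = 1

v_3(n) is the largest exponent k such that 3^k divides n. Factor out: 48 = 3^1 · 16. (Sign doesn't affect v_p.) So v_3(48) = 1.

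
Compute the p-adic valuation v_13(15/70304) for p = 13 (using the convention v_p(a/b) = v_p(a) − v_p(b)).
v_13(15/70304) = -3

Factor powers of 13 from the numerator and denominator of the reduced fraction: 15 = 13^0 · 15 and 70304 = 13^3 · 32. Apply v_p(a/b) = v_p(a) − v_p(b): v_13(15/70304) = 0 − 3 = -3.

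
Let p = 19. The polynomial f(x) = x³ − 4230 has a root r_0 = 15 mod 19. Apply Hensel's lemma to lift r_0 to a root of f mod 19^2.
r_1 = 281 (mod 361)

Hensel: r_{i+1} = r_i − f(r_i)/f′(r_i) mod 19^{i+2}, where f′(x) = 3x². Iterate:
  r_0 = 15 (mod 19)
  r_1 = 281 (mod 361)
Final: r = 281 with f(r) ≡ 0 mod 19^2.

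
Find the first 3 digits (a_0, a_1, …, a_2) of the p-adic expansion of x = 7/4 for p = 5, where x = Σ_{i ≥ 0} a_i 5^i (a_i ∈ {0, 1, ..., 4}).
(a_0, …, a_2) = (3, 1, 1)

v_5(7/4) = 0 (numerator and denominator both coprime to 5), so x ∈ ℤ_5^×. Compute digits iteratively via a_i = x_i mod 5, x_{i+1} = (x_i − a_i)/5, with x_0 = x:
  x_0 = 7/4;  a_0 = 3;  x_1 = (x_0 − 3)/5 = -1/4
  x_1 = -1/4;  a_1 = 1;  x_2 = (x_1 − 1)/5 = -1/4
  x_2 = -1/4;  a_2 = 1;  x_3 = (x_2 − 1)/5 = -1/4
Digits: (3, 1, 1).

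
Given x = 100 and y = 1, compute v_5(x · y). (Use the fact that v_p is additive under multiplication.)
v_5(100) = 2

v_p(x) = 2 (factor: 100 = 5^2 · 4); v_p(y) = 0 (factor: 1 = 5^0 · 1). Additivity: v_p(xy) = v_p(x) + v_p(y) = 2 + 0 = 2. (Direct check: xy = 100 = 5^2 · (4).)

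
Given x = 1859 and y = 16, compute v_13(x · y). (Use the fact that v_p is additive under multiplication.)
v_13(29744) = 2

v_p(x) = 2 (factor: 1859 = 13^2 · 11); v_p(y) = 0 (factor: 16 = 13^0 · 16). Additivity: v_p(xy) = v_p(x) + v_p(y) = 2 + 0 = 2. (Direct check: xy = 29744 = 13^2 · (176).)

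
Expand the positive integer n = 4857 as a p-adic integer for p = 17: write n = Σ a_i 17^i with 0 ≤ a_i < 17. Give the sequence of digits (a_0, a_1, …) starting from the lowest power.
(a_0, a_1, …) = (12, 13, 16)

Repeated division by 17 gives the digits low-to-high: 4857 = 12 + 13·17^1 + 16·17^2. Digit sequence: (12, 13, 16).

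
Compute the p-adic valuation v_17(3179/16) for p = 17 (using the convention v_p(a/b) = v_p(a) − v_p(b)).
v_17(3179/16) = 2

Factor powers of 17 from the numerator and denominator of the reduced fraction: 3179 = 17^2 · 11 and 16 = 17^0 · 16. Apply v_p(a/b) = v_p(a) − v_p(b): v_17(3179/16) = 2 − 0 = 2.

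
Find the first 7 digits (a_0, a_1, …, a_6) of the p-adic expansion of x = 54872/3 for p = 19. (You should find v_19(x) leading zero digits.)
(a_0, …, a_6) = (0, 0, 0, 9, 6, 6, 6)

v_19(54872/3) = 3, so a_0 = ... = a_2 = 0. Factor out: x = 19^3 · u with u = 8/3 a unit in ℤ_19. Expand u iteratively via a_{v+i} = u_i mod 19, u_{i+1} = (u_i − a_{v+i})/19:
  u_0 = 8/3;  a_3 = 9;  u_1 = (u_0 − 9)/19 = -1/3
  u_1 = -1/3;  a_4 = 6;  u_2 = (u_1 − 6)/19 = -1/3
  u_2 = -1/3;  a_5 = 6;  u_3 = (u_2 − 6)/19 = -1/3
  u_3 = -1/3;  a_6 = 6;  u_4 = (u_3 − 6)/19 = -1/3
Digits: (0, 0, 0, 9, 6, 6, 6).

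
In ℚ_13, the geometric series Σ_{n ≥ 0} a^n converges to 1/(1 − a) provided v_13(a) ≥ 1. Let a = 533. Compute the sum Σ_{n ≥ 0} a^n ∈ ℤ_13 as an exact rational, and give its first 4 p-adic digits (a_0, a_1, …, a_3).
Σ a^n = 1/(1 − a) = -1/532;  first 4 digits = (1, 2, 7, 7)

v_13(a) = 1 ≥ 1, so the series converges in ℤ_13 to 1/(1 − a) = 1/(1 − 533) = -1/532. Expand this rational in ℤ_13: compute digits iteratively via d_i = x_i mod 13, x_{i+1} = (x_i − d_i)/13. The first 4 digits are (1, 2, 7, 7).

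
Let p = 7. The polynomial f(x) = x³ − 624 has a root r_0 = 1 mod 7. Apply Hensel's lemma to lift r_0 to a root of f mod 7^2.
r_1 = 29 (mod 49)

Hensel: r_{i+1} = r_i − f(r_i)/f′(r_i) mod 7^{i+2}, where f′(x) = 3x². Iterate:
  r_0 = 1 (mod 7)
  r_1 = 29 (mod 49)
Final: r = 29 with f(r) ≡ 0 mod 7^2.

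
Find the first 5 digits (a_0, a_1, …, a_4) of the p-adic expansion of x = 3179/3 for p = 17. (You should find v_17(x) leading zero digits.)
(a_0, …, a_4) = (0, 0, 15, 5, 11)

v_17(3179/3) = 2, so a_0 = ... = a_1 = 0. Factor out: x = 17^2 · u with u = 11/3 a unit in ℤ_17. Expand u iteratively via a_{v+i} = u_i mod 17, u_{i+1} = (u_i − a_{v+i})/17:
  u_0 = 11/3;  a_2 = 15;  u_1 = (u_0 − 15)/17 = -2/3
  u_1 = -2/3;  a_3 = 5;  u_2 = (u_1 − 5)/17 = -1/3
  u_2 = -1/3;  a_4 = 11;  u_3 = (u_2 − 11)/17 = -2/3
Digits: (0, 0, 15, 5, 11).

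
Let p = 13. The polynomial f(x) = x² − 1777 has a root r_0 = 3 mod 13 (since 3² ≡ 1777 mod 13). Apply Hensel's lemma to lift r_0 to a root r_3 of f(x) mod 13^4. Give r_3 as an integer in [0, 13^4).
r_3 = 27732 (mod 28561)

Hensel's recurrence: r_{i+1} = r_i − f(r_i)·(f′(r_i))^{-1} mod 13^{i+2}, with f′(x) = 2x. Iterate:
  r_0 = 3 (mod 13)
  r_1 = 16 (mod 169)
  r_2 = 1368 (mod 2197)
  r_3 = 27732 (mod 28561)
Final: r_3 = 27732, and one checks f(r_3) ≡ 0 mod 13^4.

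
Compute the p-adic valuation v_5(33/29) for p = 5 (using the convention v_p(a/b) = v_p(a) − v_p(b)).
v_5(33/29) = 0

Factor powers of 5 from the numerator and denominator of the reduced fraction: 33 = 5^0 · 33 and 29 = 5^0 · 29. Apply v_p(a/b) = v_p(a) − v_p(b): v_5(33/29) = 0 − 0 = 0.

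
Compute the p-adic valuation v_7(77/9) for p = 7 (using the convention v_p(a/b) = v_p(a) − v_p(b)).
v_7(77/9) = 1

Factor powers of 7 from the numerator and denominator of the reduced fraction: 77 = 7^1 · 11 and 9 = 7^0 · 9. Apply v_p(a/b) = v_p(a) − v_p(b): v_7(77/9) = 1 − 0 = 1.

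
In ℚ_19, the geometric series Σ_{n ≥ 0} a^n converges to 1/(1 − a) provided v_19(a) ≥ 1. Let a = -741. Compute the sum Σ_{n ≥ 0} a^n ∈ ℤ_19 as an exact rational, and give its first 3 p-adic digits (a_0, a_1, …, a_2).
Σ a^n = 1/(1 − a) = 1/742;  first 3 digits = (1, 18, 17)

v_19(a) = 1 ≥ 1, so the series converges in ℤ_19 to 1/(1 − a) = 1/(1 − (-741)) = 1/742. Expand this rational in ℤ_19: compute digits iteratively via d_i = x_i mod 19, x_{i+1} = (x_i − d_i)/19. The first 3 digits are (1, 18, 17).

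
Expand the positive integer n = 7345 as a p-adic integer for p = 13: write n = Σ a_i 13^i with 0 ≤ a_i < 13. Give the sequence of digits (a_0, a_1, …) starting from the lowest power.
(a_0, a_1, …) = (0, 6, 4, 3)

Repeated division by 13 gives the digits low-to-high: 7345 = 6·13^1 + 4·13^2 + 3·13^3. Digit sequence: (0, 6, 4, 3).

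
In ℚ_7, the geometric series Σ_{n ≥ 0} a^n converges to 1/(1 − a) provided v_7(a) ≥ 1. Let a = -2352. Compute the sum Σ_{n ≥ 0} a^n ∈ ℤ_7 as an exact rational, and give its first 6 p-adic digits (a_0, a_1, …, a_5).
Σ a^n = 1/(1 − a) = 1/2353;  first 6 digits = (1, 0, 1, 0, 0, 0)

v_7(a) = 2 ≥ 1, so the series converges in ℤ_7 to 1/(1 − a) = 1/(1 − (-2352)) = 1/2353. Expand this rational in ℤ_7: compute digits iteratively via d_i = x_i mod 7, x_{i+1} = (x_i − d_i)/7. The first 6 digits are (1, 0, 1, 0, 0, 0).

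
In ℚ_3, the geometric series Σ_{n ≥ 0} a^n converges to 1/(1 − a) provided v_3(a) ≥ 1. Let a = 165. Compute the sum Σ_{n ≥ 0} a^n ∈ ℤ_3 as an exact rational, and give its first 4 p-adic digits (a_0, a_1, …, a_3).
Σ a^n = 1/(1 − a) = -1/164;  first 4 digits = (1, 1, 1, 1)

v_3(a) = 1 ≥ 1, so the series converges in ℤ_3 to 1/(1 − a) = 1/(1 − 165) = -1/164. Expand this rational in ℤ_3: compute digits iteratively via d_i = x_i mod 3, x_{i+1} = (x_i − d_i)/3. The first 4 digits are (1, 1, 1, 1).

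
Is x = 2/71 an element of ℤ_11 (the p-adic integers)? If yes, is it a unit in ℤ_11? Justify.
x ∈ ℤ_11^× (unit); v_11(x) = 0

ℤ_11 = {x ∈ ℚ_11 : v_11(x) ≥ 0} and ℤ_11^× = {x ∈ ℤ_11 : v_11(x) = 0}. Here v_11(2/71) = v_11(num) − v_11(den) = 0; compare against these criteria.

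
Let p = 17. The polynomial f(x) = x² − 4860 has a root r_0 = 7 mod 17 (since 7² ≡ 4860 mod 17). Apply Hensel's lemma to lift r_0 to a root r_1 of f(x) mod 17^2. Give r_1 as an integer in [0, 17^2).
r_1 = 41 (mod 289)

Hensel's recurrence: r_{i+1} = r_i − f(r_i)·(f′(r_i))^{-1} mod 17^{i+2}, with f′(x) = 2x. Iterate:
  r_0 = 7 (mod 17)
  r_1 = 41 (mod 289)
Final: r_1 = 41, and one checks f(r_1) ≡ 0 mod 17^2.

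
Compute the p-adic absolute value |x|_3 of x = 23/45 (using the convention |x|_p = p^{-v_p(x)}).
|23/45|_3 = 9

Step 1 — compute v_3(x) by factoring powers of 3 out of the numerator and denominator: v_3(23/45) = -2. Step 2 — apply |x|_p = p^{-v_p(x)} = 3^{2} = 9.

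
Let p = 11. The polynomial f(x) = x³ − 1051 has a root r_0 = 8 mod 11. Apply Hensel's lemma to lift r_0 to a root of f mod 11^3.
r_2 = 987 (mod 1331)

Hensel: r_{i+1} = r_i − f(r_i)/f′(r_i) mod 11^{i+2}, where f′(x) = 3x². Iterate:
  r_0 = 8 (mod 11)
  r_1 = 19 (mod 121)
  r_2 = 987 (mod 1331)
Final: r = 987 with f(r) ≡ 0 mod 11^3.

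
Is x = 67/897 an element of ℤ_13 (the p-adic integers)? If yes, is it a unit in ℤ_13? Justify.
x ∉ ℤ_13 (v_13(x) = -1 < 0)

ℤ_13 = {x ∈ ℚ_13 : v_13(x) ≥ 0} and ℤ_13^× = {x ∈ ℤ_13 : v_13(x) = 0}. Here v_13(67/897) = v_13(num) − v_13(den) = -1; compare against these criteria.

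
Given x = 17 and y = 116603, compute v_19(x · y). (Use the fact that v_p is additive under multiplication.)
v_19(1982251) = 3

v_p(x) = 0 (factor: 17 = 19^0 · 17); v_p(y) = 3 (factor: 116603 = 19^3 · 17). Additivity: v_p(xy) = v_p(x) + v_p(y) = 0 + 3 = 3. (Direct check: xy = 1982251 = 19^3 · (289).)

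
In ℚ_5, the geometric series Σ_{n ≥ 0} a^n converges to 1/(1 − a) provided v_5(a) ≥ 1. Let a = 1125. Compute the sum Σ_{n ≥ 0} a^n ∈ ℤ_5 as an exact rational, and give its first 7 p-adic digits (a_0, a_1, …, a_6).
Σ a^n = 1/(1 − a) = -1/1124;  first 7 digits = (1, 0, 0, 4, 1, 0, 1)

v_5(a) = 3 ≥ 1, so the series converges in ℤ_5 to 1/(1 − a) = 1/(1 − 1125) = -1/1124. Expand this rational in ℤ_5: compute digits iteratively via d_i = x_i mod 5, x_{i+1} = (x_i − d_i)/5. The first 7 digits are (1, 0, 0, 4, 1, 0, 1).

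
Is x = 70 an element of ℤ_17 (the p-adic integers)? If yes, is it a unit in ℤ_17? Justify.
x ∈ ℤ_17^× (unit); v_17(x) = 0

ℤ_17 = {x ∈ ℚ_17 : v_17(x) ≥ 0} and ℤ_17^× = {x ∈ ℤ_17 : v_17(x) = 0}. Here v_17(70) = v_17(num) − v_17(den) = 0; compare against these criteria.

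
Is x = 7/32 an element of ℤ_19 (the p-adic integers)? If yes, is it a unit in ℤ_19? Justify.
x ∈ ℤ_19^× (unit); v_19(x) = 0

ℤ_19 = {x ∈ ℚ_19 : v_19(x) ≥ 0} and ℤ_19^× = {x ∈ ℤ_19 : v_19(x) = 0}. Here v_19(7/32) = v_19(num) − v_19(den) = 0; compare against these criteria.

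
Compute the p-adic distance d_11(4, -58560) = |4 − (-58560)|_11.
d_11(4, -58560) = 1/14641

Step 1 — x − y = 4 − (-58560) = 58564. Step 2 — v_11(58564) = 4 (factor: 58564 = (11^4 · 4); the sign does not affect v_p). Step 3 — |x − y|_11 = 11^{-4} = 1/14641.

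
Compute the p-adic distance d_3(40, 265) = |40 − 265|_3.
d_3(40, 265) = 1/9

Step 1 — x − y = 40 − 265 = -225. Step 2 — v_3(-225) = 2 (factor: -225 = −(3^2 · 25); the sign does not affect v_p). Step 3 — |x − y|_3 = 3^{-2} = 1/9.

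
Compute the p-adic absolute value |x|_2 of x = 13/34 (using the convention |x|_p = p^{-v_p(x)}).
|13/34|_2 = 2

Step 1 — compute v_2(x) by factoring powers of 2 out of the numerator and denominator: v_2(13/34) = -1. Step 2 — apply |x|_p = p^{-v_p(x)} = 2^{1} = 2.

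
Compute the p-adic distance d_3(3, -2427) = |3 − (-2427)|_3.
d_3(3, -2427) = 1/243

Step 1 — x − y = 3 − (-2427) = 2430. Step 2 — v_3(2430) = 5 (factor: 2430 = (3^5 · 10); the sign does not affect v_p). Step 3 — |x − y|_3 = 3^{-5} = 1/243.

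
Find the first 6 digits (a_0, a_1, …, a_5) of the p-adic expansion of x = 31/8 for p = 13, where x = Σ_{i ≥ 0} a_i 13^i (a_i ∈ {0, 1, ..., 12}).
(a_0, …, a_5) = (12, 1, 8, 1, 8, 1)

v_13(31/8) = 0 (numerator and denominator both coprime to 13), so x ∈ ℤ_13^×. Compute digits iteratively via a_i = x_i mod 13, x_{i+1} = (x_i − a_i)/13, with x_0 = x:
  x_0 = 31/8;  a_0 = 12;  x_1 = (x_0 − 12)/13 = -5/8
  x_1 = -5/8;  a_1 = 1;  x_2 = (x_1 − 1)/13 = -1/8
  x_2 = -1/8;  a_2 = 8;  x_3 = (x_2 − 8)/13 = -5/8
  x_3 = -5/8;  a_3 = 1;  x_4 = (x_3 − 1)/13 = -1/8
  x_4 = -1/8;  a_4 = 8;  x_5 = (x_4 − 8)/13 = -5/8
  x_5 = -5/8;  a_5 = 1;  x_6 = (x_5 − 1)/13 = -1/8
Digits: (12, 1, 8, 1, 8, 1).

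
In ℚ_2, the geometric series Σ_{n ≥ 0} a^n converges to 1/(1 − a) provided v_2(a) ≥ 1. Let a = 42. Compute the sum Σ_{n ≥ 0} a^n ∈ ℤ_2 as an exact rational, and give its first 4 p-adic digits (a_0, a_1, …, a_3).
Σ a^n = 1/(1 − a) = -1/41;  first 4 digits = (1, 1, 1, 0)

v_2(a) = 1 ≥ 1, so the series converges in ℤ_2 to 1/(1 − a) = 1/(1 − 42) = -1/41. Expand this rational in ℤ_2: compute digits iteratively via d_i = x_i mod 2, x_{i+1} = (x_i − d_i)/2. The first 4 digits are (1, 1, 1, 0).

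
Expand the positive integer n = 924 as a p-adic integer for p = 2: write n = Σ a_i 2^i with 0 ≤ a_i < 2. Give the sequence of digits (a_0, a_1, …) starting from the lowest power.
(a_0, a_1, …) = (0, 0, 1, 1, 1, 0, 0, 1, 1, 1)

Repeated division by 2 gives the digits low-to-high: 924 = 1·2^2 + 1·2^3 + 1·2^4 + 1·2^7 + 1·2^8 + 1·2^9. Digit sequence: (0, 0, 1, 1, 1, 0, 0, 1, 1, 1).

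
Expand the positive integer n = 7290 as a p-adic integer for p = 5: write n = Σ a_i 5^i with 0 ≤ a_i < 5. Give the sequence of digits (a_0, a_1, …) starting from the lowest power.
(a_0, a_1, …) = (0, 3, 1, 3, 1, 2)

Repeated division by 5 gives the digits low-to-high: 7290 = 3·5^1 + 1·5^2 + 3·5^3 + 1·5^4 + 2·5^5. Digit sequence: (0, 3, 1, 3, 1, 2).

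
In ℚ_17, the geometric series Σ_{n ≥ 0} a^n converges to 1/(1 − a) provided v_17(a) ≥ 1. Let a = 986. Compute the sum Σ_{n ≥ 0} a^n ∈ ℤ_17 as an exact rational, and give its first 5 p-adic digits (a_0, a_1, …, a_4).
Σ a^n = 1/(1 − a) = -1/985;  first 5 digits = (1, 7, 1, 14, 0)

v_17(a) = 1 ≥ 1, so the series converges in ℤ_17 to 1/(1 − a) = 1/(1 − 986) = -1/985. Expand this rational in ℤ_17: compute digits iteratively via d_i = x_i mod 17, x_{i+1} = (x_i − d_i)/17. The first 5 digits are (1, 7, 1, 14, 0).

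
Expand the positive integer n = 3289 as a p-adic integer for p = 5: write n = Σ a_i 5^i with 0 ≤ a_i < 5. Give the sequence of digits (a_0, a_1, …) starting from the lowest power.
(a_0, a_1, …) = (4, 2, 1, 1, 0, 1)

Repeated division by 5 gives the digits low-to-high: 3289 = 4 + 2·5^1 + 1·5^2 + 1·5^3 + 1·5^5. Digit sequence: (4, 2, 1, 1, 0, 1).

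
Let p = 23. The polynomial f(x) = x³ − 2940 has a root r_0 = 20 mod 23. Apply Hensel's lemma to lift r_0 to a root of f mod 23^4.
r_3 = 220935 (mod 279841)

Hensel: r_{i+1} = r_i − f(r_i)/f′(r_i) mod 23^{i+2}, where f′(x) = 3x². Iterate:
  r_0 = 20 (mod 23)
  r_1 = 342 (mod 529)
  r_2 = 1929 (mod 12167)
  r_3 = 220935 (mod 279841)
Final: r = 220935 with f(r) ≡ 0 mod 23^4.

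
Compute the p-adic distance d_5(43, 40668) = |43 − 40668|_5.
d_5(43, 40668) = 1/3125

Step 1 — x − y = 43 − 40668 = -40625. Step 2 — v_5(-40625) = 5 (factor: -40625 = −(5^5 · 13); the sign does not affect v_p). Step 3 — |x − y|_5 = 5^{-5} = 1/3125.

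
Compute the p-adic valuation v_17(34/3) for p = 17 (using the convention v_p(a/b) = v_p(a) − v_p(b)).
v_17(34/3) = 1

Factor powers of 17 from the numerator and denominator of the reduced fraction: 34 = 17^1 · 2 and 3 = 17^0 · 3. Apply v_p(a/b) = v_p(a) − v_p(b): v_17(34/3) = 1 − 0 = 1.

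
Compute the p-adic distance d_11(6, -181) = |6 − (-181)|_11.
d_11(6, -181) = 1/11

Step 1 — x − y = 6 − (-181) = 187. Step 2 — v_11(187) = 1 (factor: 187 = (11^1 · 17); the sign does not affect v_p). Step 3 — |x − y|_11 = 11^{-1} = 1/11.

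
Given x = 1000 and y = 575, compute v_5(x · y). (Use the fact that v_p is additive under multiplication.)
v_5(575000) = 5

v_p(x) = 3 (factor: 1000 = 5^3 · 8); v_p(y) = 2 (factor: 575 = 5^2 · 23). Additivity: v_p(xy) = v_p(x) + v_p(y) = 3 + 2 = 5. (Direct check: xy = 575000 = 5^5 · (184).)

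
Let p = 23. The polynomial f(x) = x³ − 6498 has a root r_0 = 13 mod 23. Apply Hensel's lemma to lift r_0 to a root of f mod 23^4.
r_3 = 112230 (mod 279841)

Hensel: r_{i+1} = r_i − f(r_i)/f′(r_i) mod 23^{i+2}, where f′(x) = 3x². Iterate:
  r_0 = 13 (mod 23)
  r_1 = 82 (mod 529)
  r_2 = 2727 (mod 12167)
  r_3 = 112230 (mod 279841)
Final: r = 112230 with f(r) ≡ 0 mod 23^4.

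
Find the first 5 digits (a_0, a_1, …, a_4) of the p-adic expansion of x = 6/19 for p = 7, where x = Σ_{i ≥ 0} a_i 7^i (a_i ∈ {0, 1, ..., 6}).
(a_0, …, a_4) = (4, 5, 4, 3, 5)

v_7(6/19) = 0 (numerator and denominator both coprime to 7), so x ∈ ℤ_7^×. Compute digits iteratively via a_i = x_i mod 7, x_{i+1} = (x_i − a_i)/7, with x_0 = x:
  x_0 = 6/19;  a_0 = 4;  x_1 = (x_0 − 4)/7 = -10/19
  x_1 = -10/19;  a_1 = 5;  x_2 = (x_1 − 5)/7 = -15/19
  x_2 = -15/19;  a_2 = 4;  x_3 = (x_2 − 4)/7 = -13/19
  x_3 = -13/19;  a_3 = 3;  x_4 = (x_3 − 3)/7 = -10/19
  x_4 = -10/19;  a_4 = 5;  x_5 = (x_4 − 5)/7 = -15/19
Digits: (4, 5, 4, 3, 5).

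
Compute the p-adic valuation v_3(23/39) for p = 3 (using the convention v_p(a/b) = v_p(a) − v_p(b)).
v_3(23/39) = -1

Factor powers of 3 from the numerator and denominator of the reduced fraction: 23 = 3^0 · 23 and 39 = 3^1 · 13. Apply v_p(a/b) = v_p(a) − v_p(b): v_3(23/39) = 0 − 1 = -1.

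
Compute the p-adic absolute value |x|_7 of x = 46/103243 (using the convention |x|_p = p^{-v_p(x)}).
|46/103243|_7 = 2401

Step 1 — compute v_7(x) by factoring powers of 7 out of the numerator and denominator: v_7(46/103243) = -4. Step 2 — apply |x|_p = p^{-v_p(x)} = 7^{4} = 2401.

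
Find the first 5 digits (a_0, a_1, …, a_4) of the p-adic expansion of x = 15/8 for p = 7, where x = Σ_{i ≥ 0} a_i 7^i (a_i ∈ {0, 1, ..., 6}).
(a_0, …, a_4) = (1, 1, 6, 0, 6)

v_7(15/8) = 0 (numerator and denominator both coprime to 7), so x ∈ ℤ_7^×. Compute digits iteratively via a_i = x_i mod 7, x_{i+1} = (x_i − a_i)/7, with x_0 = x:
  x_0 = 15/8;  a_0 = 1;  x_1 = (x_0 − 1)/7 = 1/8
  x_1 = 1/8;  a_1 = 1;  x_2 = (x_1 − 1)/7 = -1/8
  x_2 = -1/8;  a_2 = 6;  x_3 = (x_2 − 6)/7 = -7/8
  x_3 = -7/8;  a_3 = 0;  x_4 = (x_3 − 0)/7 = -1/8
  x_4 = -1/8;  a_4 = 6;  x_5 = (x_4 − 6)/7 = -7/8
Digits: (1, 1, 6, 0, 6).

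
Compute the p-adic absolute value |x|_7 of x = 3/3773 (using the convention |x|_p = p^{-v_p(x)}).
|3/3773|_7 = 343

Step 1 — compute v_7(x) by factoring powers of 7 out of the numerator and denominator: v_7(3/3773) = -3. Step 2 — apply |x|_p = p^{-v_p(x)} = 7^{3} = 343.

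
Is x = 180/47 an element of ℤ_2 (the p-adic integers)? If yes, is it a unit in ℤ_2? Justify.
x ∈ ℤ_2 but not a unit; v_2(x) = 2 > 0

ℤ_2 = {x ∈ ℚ_2 : v_2(x) ≥ 0} and ℤ_2^× = {x ∈ ℤ_2 : v_2(x) = 0}. Here v_2(180/47) = v_2(num) − v_2(den) = 2; compare against these criteria.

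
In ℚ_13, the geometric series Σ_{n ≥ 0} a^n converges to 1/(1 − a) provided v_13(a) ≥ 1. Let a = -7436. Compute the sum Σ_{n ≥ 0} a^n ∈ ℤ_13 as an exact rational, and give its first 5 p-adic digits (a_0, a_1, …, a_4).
Σ a^n = 1/(1 − a) = 1/7437;  first 5 digits = (1, 0, 8, 9, 11)

v_13(a) = 2 ≥ 1, so the series converges in ℤ_13 to 1/(1 − a) = 1/(1 − (-7436)) = 1/7437. Expand this rational in ℤ_13: compute digits iteratively via d_i = x_i mod 13, x_{i+1} = (x_i − d_i)/13. The first 5 digits are (1, 0, 8, 9, 11).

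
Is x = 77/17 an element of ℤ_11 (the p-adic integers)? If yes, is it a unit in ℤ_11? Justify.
x ∈ ℤ_11 but not a unit; v_11(x) = 1 > 0

ℤ_11 = {x ∈ ℚ_11 : v_11(x) ≥ 0} and ℤ_11^× = {x ∈ ℤ_11 : v_11(x) = 0}. Here v_11(77/17) = v_11(num) − v_11(den) = 1; compare against these criteria.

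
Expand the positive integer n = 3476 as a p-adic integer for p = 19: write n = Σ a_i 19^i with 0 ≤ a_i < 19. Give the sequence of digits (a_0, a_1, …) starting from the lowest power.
(a_0, a_1, …) = (18, 11, 9)

Repeated division by 19 gives the digits low-to-high: 3476 = 18 + 11·19^1 + 9·19^2. Digit sequence: (18, 11, 9).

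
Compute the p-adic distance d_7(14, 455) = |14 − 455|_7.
d_7(14, 455) = 1/49

Step 1 — x − y = 14 − 455 = -441. Step 2 — v_7(-441) = 2 (factor: -441 = −(7^2 · 9); the sign does not affect v_p). Step 3 — |x − y|_7 = 7^{-2} = 1/49.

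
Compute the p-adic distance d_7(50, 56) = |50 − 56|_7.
d_7(50, 56) = 1

Step 1 — x − y = 50 − 56 = -6. Step 2 — v_7(-6) = 0 (factor: -6 = −(7^0 · 6); the sign does not affect v_p). Step 3 — |x − y|_7 = 7^{0} = 1.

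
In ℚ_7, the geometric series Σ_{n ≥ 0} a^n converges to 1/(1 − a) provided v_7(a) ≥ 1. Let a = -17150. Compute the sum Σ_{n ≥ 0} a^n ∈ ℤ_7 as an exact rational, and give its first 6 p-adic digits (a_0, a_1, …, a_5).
Σ a^n = 1/(1 − a) = 1/17151;  first 6 digits = (1, 0, 0, 6, 6, 5)

v_7(a) = 3 ≥ 1, so the series converges in ℤ_7 to 1/(1 − a) = 1/(1 − (-17150)) = 1/17151. Expand this rational in ℤ_7: compute digits iteratively via d_i = x_i mod 7, x_{i+1} = (x_i − d_i)/7. The first 6 digits are (1, 0, 0, 6, 6, 5).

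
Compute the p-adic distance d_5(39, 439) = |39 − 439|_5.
d_5(39, 439) = 1/25

Step 1 — x − y = 39 − 439 = -400. Step 2 — v_5(-400) = 2 (factor: -400 = −(5^2 · 16); the sign does not affect v_p). Step 3 — |x − y|_5 = 5^{-2} = 1/25.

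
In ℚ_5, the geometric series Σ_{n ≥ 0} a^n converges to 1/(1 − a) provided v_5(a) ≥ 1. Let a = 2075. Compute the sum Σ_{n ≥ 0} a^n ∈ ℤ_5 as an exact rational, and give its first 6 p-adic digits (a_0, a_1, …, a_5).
Σ a^n = 1/(1 − a) = -1/2074;  first 6 digits = (1, 0, 3, 1, 2, 3)

v_5(a) = 2 ≥ 1, so the series converges in ℤ_5 to 1/(1 − a) = 1/(1 − 2075) = -1/2074. Expand this rational in ℤ_5: compute digits iteratively via d_i = x_i mod 5, x_{i+1} = (x_i − d_i)/5. The first 6 digits are (1, 0, 3, 1, 2, 3).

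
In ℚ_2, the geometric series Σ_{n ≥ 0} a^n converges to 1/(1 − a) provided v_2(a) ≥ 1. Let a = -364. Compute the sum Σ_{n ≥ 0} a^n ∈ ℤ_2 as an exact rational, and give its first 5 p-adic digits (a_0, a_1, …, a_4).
Σ a^n = 1/(1 − a) = 1/365;  first 5 digits = (1, 0, 1, 0, 0)

v_2(a) = 2 ≥ 1, so the series converges in ℤ_2 to 1/(1 − a) = 1/(1 − (-364)) = 1/365. Expand this rational in ℤ_2: compute digits iteratively via d_i = x_i mod 2, x_{i+1} = (x_i − d_i)/2. The first 5 digits are (1, 0, 1, 0, 0).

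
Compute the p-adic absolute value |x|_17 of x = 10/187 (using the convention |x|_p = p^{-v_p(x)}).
|10/187|_17 = 17

Step 1 — compute v_17(x) by factoring powers of 17 out of the numerator and denominator: v_17(10/187) = -1. Step 2 — apply |x|_p = p^{-v_p(x)} = 17^{1} = 17.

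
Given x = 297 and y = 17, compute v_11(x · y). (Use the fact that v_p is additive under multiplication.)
v_11(5049) = 1

v_p(x) = 1 (factor: 297 = 11^1 · 27); v_p(y) = 0 (factor: 17 = 11^0 · 17). Additivity: v_p(xy) = v_p(x) + v_p(y) = 1 + 0 = 1. (Direct check: xy = 5049 = 11^1 · (459).)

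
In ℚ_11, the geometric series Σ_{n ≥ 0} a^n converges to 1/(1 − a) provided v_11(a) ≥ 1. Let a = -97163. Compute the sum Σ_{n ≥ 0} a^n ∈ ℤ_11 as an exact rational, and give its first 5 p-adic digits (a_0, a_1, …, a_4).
Σ a^n = 1/(1 − a) = 1/97164;  first 5 digits = (1, 0, 0, 4, 4)

v_11(a) = 3 ≥ 1, so the series converges in ℤ_11 to 1/(1 − a) = 1/(1 − (-97163)) = 1/97164. Expand this rational in ℤ_11: compute digits iteratively via d_i = x_i mod 11, x_{i+1} = (x_i − d_i)/11. The first 5 digits are (1, 0, 0, 4, 4).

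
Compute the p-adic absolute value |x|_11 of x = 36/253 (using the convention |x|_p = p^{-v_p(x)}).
|36/253|_11 = 11

Step 1 — compute v_11(x) by factoring powers of 11 out of the numerator and denominator: v_11(36/253) = -1. Step 2 — apply |x|_p = p^{-v_p(x)} = 11^{1} = 11.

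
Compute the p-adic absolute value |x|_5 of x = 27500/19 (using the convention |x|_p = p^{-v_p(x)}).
|27500/19|_5 = 1/625

Step 1 — compute v_5(x) by factoring powers of 5 out of the numerator and denominator: v_5(27500/19) = 4. Step 2 — apply |x|_p = p^{-v_p(x)} = 5^{-4} = 1/625.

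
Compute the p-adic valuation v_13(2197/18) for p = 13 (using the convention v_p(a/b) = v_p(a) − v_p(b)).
v_13(2197/18) = 3

Factor powers of 13 from the numerator and denominator of the reduced fraction: 2197 = 13^3 · 1 and 18 = 13^0 · 18. Apply v_p(a/b) = v_p(a) − v_p(b): v_13(2197/18) = 3 − 0 = 3.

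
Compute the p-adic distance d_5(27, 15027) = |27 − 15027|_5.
d_5(27, 15027) = 1/625

Step 1 — x − y = 27 − 15027 = -15000. Step 2 — v_5(-15000) = 4 (factor: -15000 = −(5^4 · 24); the sign does not affect v_p). Step 3 — |x − y|_5 = 5^{-4} = 1/625.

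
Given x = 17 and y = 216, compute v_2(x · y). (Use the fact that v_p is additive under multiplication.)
v_2(3672) = 3

v_p(x) = 0 (factor: 17 = 2^0 · 17); v_p(y) = 3 (factor: 216 = 2^3 · 27). Additivity: v_p(xy) = v_p(x) + v_p(y) = 0 + 3 = 3. (Direct check: xy = 3672 = 2^3 · (459).)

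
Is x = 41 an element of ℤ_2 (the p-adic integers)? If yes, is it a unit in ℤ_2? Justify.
x ∈ ℤ_2^× (unit); v_2(x) = 0

ℤ_2 = {x ∈ ℚ_2 : v_2(x) ≥ 0} and ℤ_2^× = {x ∈ ℤ_2 : v_2(x) = 0}. Here v_2(41) = v_2(num) − v_2(den) = 0; compare against these criteria.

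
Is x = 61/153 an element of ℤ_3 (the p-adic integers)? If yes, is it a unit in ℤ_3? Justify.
x ∉ ℤ_3 (v_3(x) = -2 < 0)

ℤ_3 = {x ∈ ℚ_3 : v_3(x) ≥ 0} and ℤ_3^× = {x ∈ ℤ_3 : v_3(x) = 0}. Here v_3(61/153) = v_3(num) − v_3(den) = -2; compare against these criteria.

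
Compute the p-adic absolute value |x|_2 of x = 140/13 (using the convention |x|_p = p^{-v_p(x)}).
|140/13|_2 = 1/4

Step 1 — compute v_2(x) by factoring powers of 2 out of the numerator and denominator: v_2(140/13) = 2. Step 2 — apply |x|_p = p^{-v_p(x)} = 2^{-2} = 1/4.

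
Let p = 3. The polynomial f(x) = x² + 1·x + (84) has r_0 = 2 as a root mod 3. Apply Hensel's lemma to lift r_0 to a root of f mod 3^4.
r_3 = 65 (mod 81)

Hensel: r_{i+1} = r_i − f(r_i)·(f′(r_i))^{-1} mod 3^{i+2}, f′(x) = 2x + 1. Iterate:
  r_0 = 2 (mod 3)
  r_1 = 2 (mod 9)
  r_2 = 11 (mod 27)
  r_3 = 65 (mod 81)
Final: r = 65 satisfies f(r) ≡ 0 mod 3^4.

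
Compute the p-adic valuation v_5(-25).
v_5(-25) = 2

v_5(n) is the largest exponent k such that 5^k divides n. Factor out: -25 = -5^2 · 1. (Sign doesn't affect v_p.) So v_5(-25) = 2.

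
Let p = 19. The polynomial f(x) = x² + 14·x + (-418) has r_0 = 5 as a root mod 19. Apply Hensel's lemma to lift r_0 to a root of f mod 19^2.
r_1 = 214 (mod 361)

Hensel: r_{i+1} = r_i − f(r_i)·(f′(r_i))^{-1} mod 19^{i+2}, f′(x) = 2x + 14. Iterate:
  r_0 = 5 (mod 19)
  r_1 = 214 (mod 361)
Final: r = 214 satisfies f(r) ≡ 0 mod 19^2.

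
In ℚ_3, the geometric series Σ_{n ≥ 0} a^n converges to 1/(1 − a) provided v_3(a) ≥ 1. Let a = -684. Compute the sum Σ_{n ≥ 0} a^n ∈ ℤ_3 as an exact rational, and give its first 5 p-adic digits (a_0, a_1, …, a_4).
Σ a^n = 1/(1 − a) = 1/685;  first 5 digits = (1, 0, 2, 1, 1)

v_3(a) = 2 ≥ 1, so the series converges in ℤ_3 to 1/(1 − a) = 1/(1 − (-684)) = 1/685. Expand this rational in ℤ_3: compute digits iteratively via d_i = x_i mod 3, x_{i+1} = (x_i − d_i)/3. The first 5 digits are (1, 0, 2, 1, 1).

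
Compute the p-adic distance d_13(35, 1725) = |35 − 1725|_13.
d_13(35, 1725) = 1/169

Step 1 — x − y = 35 − 1725 = -1690. Step 2 — v_13(-1690) = 2 (factor: -1690 = −(13^2 · 10); the sign does not affect v_p). Step 3 — |x − y|_13 = 13^{-2} = 1/169.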